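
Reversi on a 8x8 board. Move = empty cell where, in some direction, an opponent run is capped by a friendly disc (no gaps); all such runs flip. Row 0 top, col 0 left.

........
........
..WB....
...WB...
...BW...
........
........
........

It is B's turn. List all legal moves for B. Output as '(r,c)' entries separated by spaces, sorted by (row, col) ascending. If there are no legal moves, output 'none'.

Answer: (2,1) (3,2) (4,5) (5,4)

Derivation:
(1,1): no bracket -> illegal
(1,2): no bracket -> illegal
(1,3): no bracket -> illegal
(2,1): flips 1 -> legal
(2,4): no bracket -> illegal
(3,1): no bracket -> illegal
(3,2): flips 1 -> legal
(3,5): no bracket -> illegal
(4,2): no bracket -> illegal
(4,5): flips 1 -> legal
(5,3): no bracket -> illegal
(5,4): flips 1 -> legal
(5,5): no bracket -> illegal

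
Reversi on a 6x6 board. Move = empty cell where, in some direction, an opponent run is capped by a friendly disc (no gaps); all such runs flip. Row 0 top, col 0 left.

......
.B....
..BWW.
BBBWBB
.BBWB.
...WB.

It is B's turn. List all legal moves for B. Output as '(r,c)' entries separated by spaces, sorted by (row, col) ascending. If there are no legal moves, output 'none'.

(1,2): flips 1 -> legal
(1,3): flips 1 -> legal
(1,4): flips 2 -> legal
(1,5): flips 2 -> legal
(2,5): flips 2 -> legal
(5,2): flips 2 -> legal

Answer: (1,2) (1,3) (1,4) (1,5) (2,5) (5,2)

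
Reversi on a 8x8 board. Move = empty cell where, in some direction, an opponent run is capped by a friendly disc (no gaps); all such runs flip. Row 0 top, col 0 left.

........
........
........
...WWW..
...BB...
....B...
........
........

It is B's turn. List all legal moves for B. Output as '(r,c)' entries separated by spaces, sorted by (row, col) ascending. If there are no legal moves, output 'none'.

(2,2): flips 1 -> legal
(2,3): flips 1 -> legal
(2,4): flips 1 -> legal
(2,5): flips 1 -> legal
(2,6): flips 1 -> legal
(3,2): no bracket -> illegal
(3,6): no bracket -> illegal
(4,2): no bracket -> illegal
(4,5): no bracket -> illegal
(4,6): no bracket -> illegal

Answer: (2,2) (2,3) (2,4) (2,5) (2,6)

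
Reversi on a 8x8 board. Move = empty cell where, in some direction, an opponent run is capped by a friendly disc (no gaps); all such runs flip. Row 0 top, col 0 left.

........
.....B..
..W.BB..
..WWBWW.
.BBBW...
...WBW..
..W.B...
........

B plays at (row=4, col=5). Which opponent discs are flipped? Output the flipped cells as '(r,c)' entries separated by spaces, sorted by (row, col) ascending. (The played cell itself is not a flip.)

Dir NW: first cell 'B' (not opp) -> no flip
Dir N: opp run (3,5) capped by B -> flip
Dir NE: opp run (3,6), next='.' -> no flip
Dir W: opp run (4,4) capped by B -> flip
Dir E: first cell '.' (not opp) -> no flip
Dir SW: first cell 'B' (not opp) -> no flip
Dir S: opp run (5,5), next='.' -> no flip
Dir SE: first cell '.' (not opp) -> no flip

Answer: (3,5) (4,4)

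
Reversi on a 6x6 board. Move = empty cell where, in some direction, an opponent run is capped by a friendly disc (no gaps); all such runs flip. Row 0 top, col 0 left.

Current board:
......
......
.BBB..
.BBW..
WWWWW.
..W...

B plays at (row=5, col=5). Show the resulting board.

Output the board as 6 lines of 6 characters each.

Place B at (5,5); scan 8 dirs for brackets.
Dir NW: opp run (4,4) (3,3) capped by B -> flip
Dir N: first cell '.' (not opp) -> no flip
Dir NE: edge -> no flip
Dir W: first cell '.' (not opp) -> no flip
Dir E: edge -> no flip
Dir SW: edge -> no flip
Dir S: edge -> no flip
Dir SE: edge -> no flip
All flips: (3,3) (4,4)

Answer: ......
......
.BBB..
.BBB..
WWWWB.
..W..B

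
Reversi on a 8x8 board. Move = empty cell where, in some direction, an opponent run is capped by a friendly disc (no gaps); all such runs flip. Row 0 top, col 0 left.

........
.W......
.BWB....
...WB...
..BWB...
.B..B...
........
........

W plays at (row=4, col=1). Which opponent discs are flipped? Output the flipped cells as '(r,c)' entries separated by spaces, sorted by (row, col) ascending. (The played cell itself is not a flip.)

Dir NW: first cell '.' (not opp) -> no flip
Dir N: first cell '.' (not opp) -> no flip
Dir NE: first cell '.' (not opp) -> no flip
Dir W: first cell '.' (not opp) -> no flip
Dir E: opp run (4,2) capped by W -> flip
Dir SW: first cell '.' (not opp) -> no flip
Dir S: opp run (5,1), next='.' -> no flip
Dir SE: first cell '.' (not opp) -> no flip

Answer: (4,2)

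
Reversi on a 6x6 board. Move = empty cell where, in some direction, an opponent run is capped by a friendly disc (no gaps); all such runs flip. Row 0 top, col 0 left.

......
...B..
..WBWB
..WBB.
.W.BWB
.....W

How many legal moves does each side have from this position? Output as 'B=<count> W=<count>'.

-- B to move --
(1,1): flips 1 -> legal
(1,2): no bracket -> illegal
(1,4): flips 1 -> legal
(1,5): flips 1 -> legal
(2,1): flips 2 -> legal
(3,0): no bracket -> illegal
(3,1): flips 2 -> legal
(3,5): flips 1 -> legal
(4,0): no bracket -> illegal
(4,2): no bracket -> illegal
(5,0): flips 2 -> legal
(5,1): no bracket -> illegal
(5,2): no bracket -> illegal
(5,3): no bracket -> illegal
(5,4): flips 1 -> legal
B mobility = 8
-- W to move --
(0,2): flips 1 -> legal
(0,3): no bracket -> illegal
(0,4): flips 1 -> legal
(1,2): no bracket -> illegal
(1,4): flips 1 -> legal
(1,5): no bracket -> illegal
(3,5): flips 3 -> legal
(4,2): flips 2 -> legal
(5,2): no bracket -> illegal
(5,3): no bracket -> illegal
(5,4): flips 1 -> legal
W mobility = 6

Answer: B=8 W=6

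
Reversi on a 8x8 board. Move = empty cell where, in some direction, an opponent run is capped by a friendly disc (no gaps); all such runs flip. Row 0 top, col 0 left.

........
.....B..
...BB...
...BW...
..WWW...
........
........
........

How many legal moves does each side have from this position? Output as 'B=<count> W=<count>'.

Answer: B=6 W=6

Derivation:
-- B to move --
(2,5): no bracket -> illegal
(3,1): no bracket -> illegal
(3,2): no bracket -> illegal
(3,5): flips 1 -> legal
(4,1): no bracket -> illegal
(4,5): flips 1 -> legal
(5,1): flips 1 -> legal
(5,2): no bracket -> illegal
(5,3): flips 1 -> legal
(5,4): flips 2 -> legal
(5,5): flips 1 -> legal
B mobility = 6
-- W to move --
(0,4): no bracket -> illegal
(0,5): no bracket -> illegal
(0,6): flips 3 -> legal
(1,2): flips 1 -> legal
(1,3): flips 2 -> legal
(1,4): flips 1 -> legal
(1,6): no bracket -> illegal
(2,2): flips 1 -> legal
(2,5): no bracket -> illegal
(2,6): no bracket -> illegal
(3,2): flips 1 -> legal
(3,5): no bracket -> illegal
W mobility = 6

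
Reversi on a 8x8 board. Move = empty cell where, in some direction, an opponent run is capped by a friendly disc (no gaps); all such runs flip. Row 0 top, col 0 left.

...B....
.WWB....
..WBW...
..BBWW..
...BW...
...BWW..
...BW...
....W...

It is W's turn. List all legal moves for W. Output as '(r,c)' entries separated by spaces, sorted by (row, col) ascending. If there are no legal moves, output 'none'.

Answer: (0,2) (0,4) (1,4) (2,1) (3,1) (4,2) (5,2) (6,2) (7,2)

Derivation:
(0,2): flips 1 -> legal
(0,4): flips 1 -> legal
(1,4): flips 1 -> legal
(2,1): flips 2 -> legal
(3,1): flips 2 -> legal
(4,1): no bracket -> illegal
(4,2): flips 4 -> legal
(5,2): flips 3 -> legal
(6,2): flips 2 -> legal
(7,2): flips 1 -> legal
(7,3): no bracket -> illegal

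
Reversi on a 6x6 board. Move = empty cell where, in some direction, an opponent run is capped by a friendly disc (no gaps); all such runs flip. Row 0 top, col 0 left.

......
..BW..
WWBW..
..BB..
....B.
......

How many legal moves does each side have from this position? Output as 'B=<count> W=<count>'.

-- B to move --
(0,2): no bracket -> illegal
(0,3): flips 2 -> legal
(0,4): flips 1 -> legal
(1,0): flips 1 -> legal
(1,1): no bracket -> illegal
(1,4): flips 2 -> legal
(2,4): flips 1 -> legal
(3,0): flips 1 -> legal
(3,1): no bracket -> illegal
(3,4): flips 1 -> legal
B mobility = 7
-- W to move --
(0,1): flips 1 -> legal
(0,2): no bracket -> illegal
(0,3): flips 1 -> legal
(1,1): flips 1 -> legal
(2,4): no bracket -> illegal
(3,1): flips 1 -> legal
(3,4): no bracket -> illegal
(3,5): no bracket -> illegal
(4,1): flips 1 -> legal
(4,2): no bracket -> illegal
(4,3): flips 2 -> legal
(4,5): no bracket -> illegal
(5,3): no bracket -> illegal
(5,4): no bracket -> illegal
(5,5): no bracket -> illegal
W mobility = 6

Answer: B=7 W=6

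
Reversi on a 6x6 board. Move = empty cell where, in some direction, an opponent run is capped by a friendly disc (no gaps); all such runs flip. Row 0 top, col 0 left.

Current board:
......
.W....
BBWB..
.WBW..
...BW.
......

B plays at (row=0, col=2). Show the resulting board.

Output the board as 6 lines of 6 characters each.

Answer: ..B...
.B....
BBWB..
.WBW..
...BW.
......

Derivation:
Place B at (0,2); scan 8 dirs for brackets.
Dir NW: edge -> no flip
Dir N: edge -> no flip
Dir NE: edge -> no flip
Dir W: first cell '.' (not opp) -> no flip
Dir E: first cell '.' (not opp) -> no flip
Dir SW: opp run (1,1) capped by B -> flip
Dir S: first cell '.' (not opp) -> no flip
Dir SE: first cell '.' (not opp) -> no flip
All flips: (1,1)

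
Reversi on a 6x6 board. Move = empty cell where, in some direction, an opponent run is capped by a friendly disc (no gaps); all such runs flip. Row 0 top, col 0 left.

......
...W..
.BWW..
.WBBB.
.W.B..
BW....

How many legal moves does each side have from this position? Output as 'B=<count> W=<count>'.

Answer: B=7 W=7

Derivation:
-- B to move --
(0,2): no bracket -> illegal
(0,3): flips 2 -> legal
(0,4): no bracket -> illegal
(1,1): flips 1 -> legal
(1,2): flips 2 -> legal
(1,4): flips 1 -> legal
(2,0): no bracket -> illegal
(2,4): flips 2 -> legal
(3,0): flips 1 -> legal
(4,0): no bracket -> illegal
(4,2): no bracket -> illegal
(5,2): flips 1 -> legal
B mobility = 7
-- W to move --
(1,0): no bracket -> illegal
(1,1): flips 1 -> legal
(1,2): no bracket -> illegal
(2,0): flips 1 -> legal
(2,4): no bracket -> illegal
(2,5): no bracket -> illegal
(3,0): no bracket -> illegal
(3,5): flips 3 -> legal
(4,0): no bracket -> illegal
(4,2): flips 1 -> legal
(4,4): flips 1 -> legal
(4,5): flips 1 -> legal
(5,2): no bracket -> illegal
(5,3): flips 2 -> legal
(5,4): no bracket -> illegal
W mobility = 7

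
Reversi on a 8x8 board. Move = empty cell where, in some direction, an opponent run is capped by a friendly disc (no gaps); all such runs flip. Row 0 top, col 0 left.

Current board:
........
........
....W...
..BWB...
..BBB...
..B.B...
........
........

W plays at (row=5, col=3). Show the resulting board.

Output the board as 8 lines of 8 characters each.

Place W at (5,3); scan 8 dirs for brackets.
Dir NW: opp run (4,2), next='.' -> no flip
Dir N: opp run (4,3) capped by W -> flip
Dir NE: opp run (4,4), next='.' -> no flip
Dir W: opp run (5,2), next='.' -> no flip
Dir E: opp run (5,4), next='.' -> no flip
Dir SW: first cell '.' (not opp) -> no flip
Dir S: first cell '.' (not opp) -> no flip
Dir SE: first cell '.' (not opp) -> no flip
All flips: (4,3)

Answer: ........
........
....W...
..BWB...
..BWB...
..BWB...
........
........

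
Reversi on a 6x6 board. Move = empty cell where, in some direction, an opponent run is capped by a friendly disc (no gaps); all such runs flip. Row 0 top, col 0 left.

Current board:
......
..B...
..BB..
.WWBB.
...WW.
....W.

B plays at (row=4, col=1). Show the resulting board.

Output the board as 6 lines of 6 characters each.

Place B at (4,1); scan 8 dirs for brackets.
Dir NW: first cell '.' (not opp) -> no flip
Dir N: opp run (3,1), next='.' -> no flip
Dir NE: opp run (3,2) capped by B -> flip
Dir W: first cell '.' (not opp) -> no flip
Dir E: first cell '.' (not opp) -> no flip
Dir SW: first cell '.' (not opp) -> no flip
Dir S: first cell '.' (not opp) -> no flip
Dir SE: first cell '.' (not opp) -> no flip
All flips: (3,2)

Answer: ......
..B...
..BB..
.WBBB.
.B.WW.
....W.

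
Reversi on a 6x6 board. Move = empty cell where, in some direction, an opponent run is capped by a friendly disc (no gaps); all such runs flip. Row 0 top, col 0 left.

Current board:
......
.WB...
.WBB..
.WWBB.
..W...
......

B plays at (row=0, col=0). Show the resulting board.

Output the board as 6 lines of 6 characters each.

Place B at (0,0); scan 8 dirs for brackets.
Dir NW: edge -> no flip
Dir N: edge -> no flip
Dir NE: edge -> no flip
Dir W: edge -> no flip
Dir E: first cell '.' (not opp) -> no flip
Dir SW: edge -> no flip
Dir S: first cell '.' (not opp) -> no flip
Dir SE: opp run (1,1) capped by B -> flip
All flips: (1,1)

Answer: B.....
.BB...
.WBB..
.WWBB.
..W...
......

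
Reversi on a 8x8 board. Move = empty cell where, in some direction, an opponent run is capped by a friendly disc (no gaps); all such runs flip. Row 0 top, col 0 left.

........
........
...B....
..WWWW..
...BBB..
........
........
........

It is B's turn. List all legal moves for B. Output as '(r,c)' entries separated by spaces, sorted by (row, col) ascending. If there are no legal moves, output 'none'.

Answer: (2,1) (2,2) (2,4) (2,5) (2,6) (4,1)

Derivation:
(2,1): flips 1 -> legal
(2,2): flips 1 -> legal
(2,4): flips 1 -> legal
(2,5): flips 2 -> legal
(2,6): flips 1 -> legal
(3,1): no bracket -> illegal
(3,6): no bracket -> illegal
(4,1): flips 1 -> legal
(4,2): no bracket -> illegal
(4,6): no bracket -> illegal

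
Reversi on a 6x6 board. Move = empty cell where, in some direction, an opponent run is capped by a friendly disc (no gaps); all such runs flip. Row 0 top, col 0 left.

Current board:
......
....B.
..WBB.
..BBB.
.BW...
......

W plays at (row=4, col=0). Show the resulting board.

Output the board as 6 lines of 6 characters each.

Answer: ......
....B.
..WBB.
..BBB.
WWW...
......

Derivation:
Place W at (4,0); scan 8 dirs for brackets.
Dir NW: edge -> no flip
Dir N: first cell '.' (not opp) -> no flip
Dir NE: first cell '.' (not opp) -> no flip
Dir W: edge -> no flip
Dir E: opp run (4,1) capped by W -> flip
Dir SW: edge -> no flip
Dir S: first cell '.' (not opp) -> no flip
Dir SE: first cell '.' (not opp) -> no flip
All flips: (4,1)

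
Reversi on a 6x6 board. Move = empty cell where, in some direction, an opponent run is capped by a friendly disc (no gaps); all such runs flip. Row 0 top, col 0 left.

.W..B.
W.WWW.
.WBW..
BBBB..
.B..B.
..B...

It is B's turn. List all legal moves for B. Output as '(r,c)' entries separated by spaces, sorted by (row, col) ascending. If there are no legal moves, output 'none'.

(0,0): no bracket -> illegal
(0,2): flips 1 -> legal
(0,3): flips 4 -> legal
(0,5): flips 2 -> legal
(1,1): flips 1 -> legal
(1,5): no bracket -> illegal
(2,0): flips 1 -> legal
(2,4): flips 2 -> legal
(2,5): no bracket -> illegal
(3,4): no bracket -> illegal

Answer: (0,2) (0,3) (0,5) (1,1) (2,0) (2,4)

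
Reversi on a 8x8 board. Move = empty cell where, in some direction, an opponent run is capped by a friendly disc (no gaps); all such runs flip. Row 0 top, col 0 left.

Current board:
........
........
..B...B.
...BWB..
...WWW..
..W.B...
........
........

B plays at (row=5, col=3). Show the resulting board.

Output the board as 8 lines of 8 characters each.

Answer: ........
........
..B...B.
...BWB..
...BBW..
..WBB...
........
........

Derivation:
Place B at (5,3); scan 8 dirs for brackets.
Dir NW: first cell '.' (not opp) -> no flip
Dir N: opp run (4,3) capped by B -> flip
Dir NE: opp run (4,4) capped by B -> flip
Dir W: opp run (5,2), next='.' -> no flip
Dir E: first cell 'B' (not opp) -> no flip
Dir SW: first cell '.' (not opp) -> no flip
Dir S: first cell '.' (not opp) -> no flip
Dir SE: first cell '.' (not opp) -> no flip
All flips: (4,3) (4,4)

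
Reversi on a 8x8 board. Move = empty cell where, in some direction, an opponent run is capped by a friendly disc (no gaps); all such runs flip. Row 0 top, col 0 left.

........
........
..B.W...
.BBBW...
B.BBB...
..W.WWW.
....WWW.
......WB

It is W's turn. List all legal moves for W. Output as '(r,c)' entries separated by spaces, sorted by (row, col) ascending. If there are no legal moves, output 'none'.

(1,1): flips 3 -> legal
(1,2): flips 3 -> legal
(1,3): no bracket -> illegal
(2,0): no bracket -> illegal
(2,1): flips 2 -> legal
(2,3): no bracket -> illegal
(3,0): flips 3 -> legal
(3,5): no bracket -> illegal
(4,1): no bracket -> illegal
(4,5): no bracket -> illegal
(5,0): no bracket -> illegal
(5,1): flips 2 -> legal
(5,3): no bracket -> illegal
(6,7): no bracket -> illegal

Answer: (1,1) (1,2) (2,1) (3,0) (5,1)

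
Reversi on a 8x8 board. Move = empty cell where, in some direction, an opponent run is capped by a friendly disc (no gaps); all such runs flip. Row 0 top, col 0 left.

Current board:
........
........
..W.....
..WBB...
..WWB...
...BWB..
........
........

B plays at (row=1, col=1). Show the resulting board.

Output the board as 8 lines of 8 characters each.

Place B at (1,1); scan 8 dirs for brackets.
Dir NW: first cell '.' (not opp) -> no flip
Dir N: first cell '.' (not opp) -> no flip
Dir NE: first cell '.' (not opp) -> no flip
Dir W: first cell '.' (not opp) -> no flip
Dir E: first cell '.' (not opp) -> no flip
Dir SW: first cell '.' (not opp) -> no flip
Dir S: first cell '.' (not opp) -> no flip
Dir SE: opp run (2,2) capped by B -> flip
All flips: (2,2)

Answer: ........
.B......
..B.....
..WBB...
..WWB...
...BWB..
........
........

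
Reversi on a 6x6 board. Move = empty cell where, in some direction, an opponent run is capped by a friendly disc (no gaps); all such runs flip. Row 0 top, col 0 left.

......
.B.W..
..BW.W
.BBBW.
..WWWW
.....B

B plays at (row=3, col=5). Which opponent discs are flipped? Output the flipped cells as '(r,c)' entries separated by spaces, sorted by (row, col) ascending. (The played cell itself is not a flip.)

Dir NW: first cell '.' (not opp) -> no flip
Dir N: opp run (2,5), next='.' -> no flip
Dir NE: edge -> no flip
Dir W: opp run (3,4) capped by B -> flip
Dir E: edge -> no flip
Dir SW: opp run (4,4), next='.' -> no flip
Dir S: opp run (4,5) capped by B -> flip
Dir SE: edge -> no flip

Answer: (3,4) (4,5)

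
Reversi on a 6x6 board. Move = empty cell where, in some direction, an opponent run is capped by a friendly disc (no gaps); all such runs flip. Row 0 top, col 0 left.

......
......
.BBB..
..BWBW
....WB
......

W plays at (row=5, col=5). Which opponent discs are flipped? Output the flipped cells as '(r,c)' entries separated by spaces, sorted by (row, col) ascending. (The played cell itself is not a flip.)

Dir NW: first cell 'W' (not opp) -> no flip
Dir N: opp run (4,5) capped by W -> flip
Dir NE: edge -> no flip
Dir W: first cell '.' (not opp) -> no flip
Dir E: edge -> no flip
Dir SW: edge -> no flip
Dir S: edge -> no flip
Dir SE: edge -> no flip

Answer: (4,5)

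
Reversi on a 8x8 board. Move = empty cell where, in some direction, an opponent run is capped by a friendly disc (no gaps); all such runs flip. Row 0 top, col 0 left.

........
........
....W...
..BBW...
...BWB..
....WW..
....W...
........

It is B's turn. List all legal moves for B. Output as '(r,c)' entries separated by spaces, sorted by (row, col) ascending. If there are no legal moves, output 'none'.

(1,3): no bracket -> illegal
(1,4): no bracket -> illegal
(1,5): flips 1 -> legal
(2,3): flips 1 -> legal
(2,5): flips 1 -> legal
(3,5): flips 1 -> legal
(4,6): no bracket -> illegal
(5,3): no bracket -> illegal
(5,6): no bracket -> illegal
(6,3): flips 1 -> legal
(6,5): flips 2 -> legal
(6,6): flips 2 -> legal
(7,3): no bracket -> illegal
(7,4): no bracket -> illegal
(7,5): no bracket -> illegal

Answer: (1,5) (2,3) (2,5) (3,5) (6,3) (6,5) (6,6)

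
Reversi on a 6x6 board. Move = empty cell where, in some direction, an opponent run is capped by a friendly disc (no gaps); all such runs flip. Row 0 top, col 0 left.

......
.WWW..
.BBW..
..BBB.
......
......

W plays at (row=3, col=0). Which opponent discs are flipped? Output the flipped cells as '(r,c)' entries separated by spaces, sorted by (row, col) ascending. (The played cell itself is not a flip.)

Answer: (2,1)

Derivation:
Dir NW: edge -> no flip
Dir N: first cell '.' (not opp) -> no flip
Dir NE: opp run (2,1) capped by W -> flip
Dir W: edge -> no flip
Dir E: first cell '.' (not opp) -> no flip
Dir SW: edge -> no flip
Dir S: first cell '.' (not opp) -> no flip
Dir SE: first cell '.' (not opp) -> no flip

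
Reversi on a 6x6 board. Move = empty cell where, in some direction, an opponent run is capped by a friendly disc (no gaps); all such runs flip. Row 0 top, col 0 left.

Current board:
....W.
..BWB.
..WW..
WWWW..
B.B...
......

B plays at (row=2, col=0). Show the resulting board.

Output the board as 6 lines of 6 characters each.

Answer: ....W.
..BWB.
B.WW..
BBWW..
B.B...
......

Derivation:
Place B at (2,0); scan 8 dirs for brackets.
Dir NW: edge -> no flip
Dir N: first cell '.' (not opp) -> no flip
Dir NE: first cell '.' (not opp) -> no flip
Dir W: edge -> no flip
Dir E: first cell '.' (not opp) -> no flip
Dir SW: edge -> no flip
Dir S: opp run (3,0) capped by B -> flip
Dir SE: opp run (3,1) capped by B -> flip
All flips: (3,0) (3,1)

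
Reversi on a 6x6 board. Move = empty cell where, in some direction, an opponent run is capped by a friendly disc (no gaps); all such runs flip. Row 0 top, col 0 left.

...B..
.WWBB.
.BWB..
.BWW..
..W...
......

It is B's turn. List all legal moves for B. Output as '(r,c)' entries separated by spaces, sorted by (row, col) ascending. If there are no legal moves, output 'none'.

Answer: (0,1) (1,0) (3,4) (4,1) (4,3) (5,3)

Derivation:
(0,0): no bracket -> illegal
(0,1): flips 2 -> legal
(0,2): no bracket -> illegal
(1,0): flips 2 -> legal
(2,0): no bracket -> illegal
(2,4): no bracket -> illegal
(3,4): flips 2 -> legal
(4,1): flips 1 -> legal
(4,3): flips 2 -> legal
(4,4): no bracket -> illegal
(5,1): no bracket -> illegal
(5,2): no bracket -> illegal
(5,3): flips 1 -> legal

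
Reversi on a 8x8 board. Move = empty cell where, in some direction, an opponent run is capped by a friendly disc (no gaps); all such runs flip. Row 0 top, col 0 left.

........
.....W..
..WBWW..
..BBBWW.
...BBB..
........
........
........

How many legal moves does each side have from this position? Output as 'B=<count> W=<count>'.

Answer: B=10 W=6

Derivation:
-- B to move --
(0,4): no bracket -> illegal
(0,5): flips 3 -> legal
(0,6): flips 2 -> legal
(1,1): flips 1 -> legal
(1,2): flips 1 -> legal
(1,3): no bracket -> illegal
(1,4): flips 1 -> legal
(1,6): flips 1 -> legal
(2,1): flips 1 -> legal
(2,6): flips 3 -> legal
(2,7): flips 1 -> legal
(3,1): no bracket -> illegal
(3,7): flips 2 -> legal
(4,6): no bracket -> illegal
(4,7): no bracket -> illegal
B mobility = 10
-- W to move --
(1,2): no bracket -> illegal
(1,3): no bracket -> illegal
(1,4): no bracket -> illegal
(2,1): no bracket -> illegal
(3,1): flips 3 -> legal
(4,1): no bracket -> illegal
(4,2): flips 2 -> legal
(4,6): no bracket -> illegal
(5,2): flips 2 -> legal
(5,3): flips 1 -> legal
(5,4): flips 3 -> legal
(5,5): flips 3 -> legal
(5,6): no bracket -> illegal
W mobility = 6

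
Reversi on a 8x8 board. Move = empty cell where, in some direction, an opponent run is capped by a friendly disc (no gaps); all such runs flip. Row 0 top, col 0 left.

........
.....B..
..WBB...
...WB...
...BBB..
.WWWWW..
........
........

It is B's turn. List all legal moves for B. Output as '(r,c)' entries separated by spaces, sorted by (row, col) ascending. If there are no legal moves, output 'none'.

(1,1): flips 2 -> legal
(1,2): no bracket -> illegal
(1,3): no bracket -> illegal
(2,1): flips 1 -> legal
(3,1): no bracket -> illegal
(3,2): flips 1 -> legal
(4,0): no bracket -> illegal
(4,1): no bracket -> illegal
(4,2): flips 1 -> legal
(4,6): no bracket -> illegal
(5,0): no bracket -> illegal
(5,6): no bracket -> illegal
(6,0): no bracket -> illegal
(6,1): flips 1 -> legal
(6,2): flips 1 -> legal
(6,3): flips 2 -> legal
(6,4): flips 1 -> legal
(6,5): flips 2 -> legal
(6,6): flips 1 -> legal

Answer: (1,1) (2,1) (3,2) (4,2) (6,1) (6,2) (6,3) (6,4) (6,5) (6,6)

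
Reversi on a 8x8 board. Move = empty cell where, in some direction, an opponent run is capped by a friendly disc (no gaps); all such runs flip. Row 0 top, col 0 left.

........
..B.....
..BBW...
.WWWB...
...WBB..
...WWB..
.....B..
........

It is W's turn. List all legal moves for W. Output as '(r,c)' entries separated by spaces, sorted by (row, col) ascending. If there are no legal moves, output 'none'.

(0,1): no bracket -> illegal
(0,2): flips 2 -> legal
(0,3): no bracket -> illegal
(1,1): flips 1 -> legal
(1,3): flips 2 -> legal
(1,4): flips 1 -> legal
(2,1): flips 2 -> legal
(2,5): flips 1 -> legal
(3,5): flips 2 -> legal
(3,6): flips 1 -> legal
(4,6): flips 2 -> legal
(5,6): flips 1 -> legal
(6,4): no bracket -> illegal
(6,6): flips 2 -> legal
(7,4): no bracket -> illegal
(7,5): no bracket -> illegal
(7,6): flips 1 -> legal

Answer: (0,2) (1,1) (1,3) (1,4) (2,1) (2,5) (3,5) (3,6) (4,6) (5,6) (6,6) (7,6)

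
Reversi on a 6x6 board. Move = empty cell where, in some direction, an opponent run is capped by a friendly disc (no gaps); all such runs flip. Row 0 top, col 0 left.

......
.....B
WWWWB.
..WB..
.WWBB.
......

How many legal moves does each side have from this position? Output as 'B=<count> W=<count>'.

Answer: B=6 W=6

Derivation:
-- B to move --
(1,0): flips 2 -> legal
(1,1): flips 1 -> legal
(1,2): no bracket -> illegal
(1,3): flips 1 -> legal
(1,4): no bracket -> illegal
(3,0): no bracket -> illegal
(3,1): flips 1 -> legal
(3,4): no bracket -> illegal
(4,0): flips 2 -> legal
(5,0): no bracket -> illegal
(5,1): flips 1 -> legal
(5,2): no bracket -> illegal
(5,3): no bracket -> illegal
B mobility = 6
-- W to move --
(0,4): no bracket -> illegal
(0,5): no bracket -> illegal
(1,3): no bracket -> illegal
(1,4): no bracket -> illegal
(2,5): flips 1 -> legal
(3,4): flips 1 -> legal
(3,5): no bracket -> illegal
(4,5): flips 2 -> legal
(5,2): no bracket -> illegal
(5,3): flips 2 -> legal
(5,4): flips 1 -> legal
(5,5): flips 2 -> legal
W mobility = 6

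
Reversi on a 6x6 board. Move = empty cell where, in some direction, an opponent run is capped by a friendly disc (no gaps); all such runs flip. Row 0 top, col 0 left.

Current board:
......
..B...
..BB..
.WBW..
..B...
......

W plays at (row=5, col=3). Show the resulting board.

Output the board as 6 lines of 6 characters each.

Answer: ......
..B...
..BB..
.WBW..
..W...
...W..

Derivation:
Place W at (5,3); scan 8 dirs for brackets.
Dir NW: opp run (4,2) capped by W -> flip
Dir N: first cell '.' (not opp) -> no flip
Dir NE: first cell '.' (not opp) -> no flip
Dir W: first cell '.' (not opp) -> no flip
Dir E: first cell '.' (not opp) -> no flip
Dir SW: edge -> no flip
Dir S: edge -> no flip
Dir SE: edge -> no flip
All flips: (4,2)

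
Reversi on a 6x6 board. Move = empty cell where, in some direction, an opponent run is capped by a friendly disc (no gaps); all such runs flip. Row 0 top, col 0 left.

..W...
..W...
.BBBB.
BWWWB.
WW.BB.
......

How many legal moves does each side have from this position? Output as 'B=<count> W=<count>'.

Answer: B=6 W=11

Derivation:
-- B to move --
(0,1): flips 1 -> legal
(0,3): flips 1 -> legal
(1,1): no bracket -> illegal
(1,3): no bracket -> illegal
(2,0): no bracket -> illegal
(4,2): flips 2 -> legal
(5,0): flips 3 -> legal
(5,1): flips 2 -> legal
(5,2): flips 1 -> legal
B mobility = 6
-- W to move --
(1,0): flips 1 -> legal
(1,1): flips 2 -> legal
(1,3): flips 2 -> legal
(1,4): flips 1 -> legal
(1,5): flips 1 -> legal
(2,0): flips 1 -> legal
(2,5): no bracket -> illegal
(3,5): flips 1 -> legal
(4,2): no bracket -> illegal
(4,5): flips 2 -> legal
(5,2): no bracket -> illegal
(5,3): flips 1 -> legal
(5,4): flips 1 -> legal
(5,5): flips 1 -> legal
W mobility = 11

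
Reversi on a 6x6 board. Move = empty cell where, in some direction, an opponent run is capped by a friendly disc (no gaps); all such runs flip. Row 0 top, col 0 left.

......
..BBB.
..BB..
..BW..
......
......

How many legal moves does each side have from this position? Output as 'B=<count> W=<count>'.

-- B to move --
(2,4): no bracket -> illegal
(3,4): flips 1 -> legal
(4,2): no bracket -> illegal
(4,3): flips 1 -> legal
(4,4): flips 1 -> legal
B mobility = 3
-- W to move --
(0,1): no bracket -> illegal
(0,2): no bracket -> illegal
(0,3): flips 2 -> legal
(0,4): no bracket -> illegal
(0,5): no bracket -> illegal
(1,1): flips 1 -> legal
(1,5): no bracket -> illegal
(2,1): no bracket -> illegal
(2,4): no bracket -> illegal
(2,5): no bracket -> illegal
(3,1): flips 1 -> legal
(3,4): no bracket -> illegal
(4,1): no bracket -> illegal
(4,2): no bracket -> illegal
(4,3): no bracket -> illegal
W mobility = 3

Answer: B=3 W=3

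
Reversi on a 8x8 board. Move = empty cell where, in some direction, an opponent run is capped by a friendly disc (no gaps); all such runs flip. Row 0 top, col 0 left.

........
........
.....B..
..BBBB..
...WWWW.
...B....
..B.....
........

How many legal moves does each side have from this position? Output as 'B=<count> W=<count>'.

Answer: B=5 W=9

Derivation:
-- B to move --
(3,6): no bracket -> illegal
(3,7): no bracket -> illegal
(4,2): no bracket -> illegal
(4,7): no bracket -> illegal
(5,2): flips 1 -> legal
(5,4): flips 2 -> legal
(5,5): flips 2 -> legal
(5,6): flips 1 -> legal
(5,7): flips 1 -> legal
B mobility = 5
-- W to move --
(1,4): no bracket -> illegal
(1,5): flips 2 -> legal
(1,6): flips 2 -> legal
(2,1): flips 1 -> legal
(2,2): flips 1 -> legal
(2,3): flips 2 -> legal
(2,4): flips 2 -> legal
(2,6): flips 1 -> legal
(3,1): no bracket -> illegal
(3,6): no bracket -> illegal
(4,1): no bracket -> illegal
(4,2): no bracket -> illegal
(5,1): no bracket -> illegal
(5,2): no bracket -> illegal
(5,4): no bracket -> illegal
(6,1): no bracket -> illegal
(6,3): flips 1 -> legal
(6,4): no bracket -> illegal
(7,1): flips 2 -> legal
(7,2): no bracket -> illegal
(7,3): no bracket -> illegal
W mobility = 9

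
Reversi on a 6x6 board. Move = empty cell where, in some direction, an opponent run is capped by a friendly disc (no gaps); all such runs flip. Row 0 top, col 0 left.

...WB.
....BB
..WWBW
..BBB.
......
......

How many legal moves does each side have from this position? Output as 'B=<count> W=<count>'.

Answer: B=6 W=6

Derivation:
-- B to move --
(0,2): flips 1 -> legal
(1,1): flips 1 -> legal
(1,2): flips 2 -> legal
(1,3): flips 1 -> legal
(2,1): flips 2 -> legal
(3,1): no bracket -> illegal
(3,5): flips 1 -> legal
B mobility = 6
-- W to move --
(0,5): flips 3 -> legal
(1,3): no bracket -> illegal
(2,1): no bracket -> illegal
(3,1): no bracket -> illegal
(3,5): no bracket -> illegal
(4,1): flips 1 -> legal
(4,2): flips 1 -> legal
(4,3): flips 2 -> legal
(4,4): flips 1 -> legal
(4,5): flips 1 -> legal
W mobility = 6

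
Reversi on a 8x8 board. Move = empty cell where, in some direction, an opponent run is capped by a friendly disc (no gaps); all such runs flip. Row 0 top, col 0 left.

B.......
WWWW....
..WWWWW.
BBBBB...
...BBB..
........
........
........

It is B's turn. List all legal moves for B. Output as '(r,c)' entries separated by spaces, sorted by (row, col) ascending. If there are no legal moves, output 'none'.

Answer: (0,1) (0,2) (0,3) (0,4) (1,4) (1,5) (1,6) (2,0)

Derivation:
(0,1): flips 2 -> legal
(0,2): flips 2 -> legal
(0,3): flips 2 -> legal
(0,4): flips 2 -> legal
(1,4): flips 2 -> legal
(1,5): flips 1 -> legal
(1,6): flips 1 -> legal
(1,7): no bracket -> illegal
(2,0): flips 1 -> legal
(2,1): no bracket -> illegal
(2,7): no bracket -> illegal
(3,5): no bracket -> illegal
(3,6): no bracket -> illegal
(3,7): no bracket -> illegal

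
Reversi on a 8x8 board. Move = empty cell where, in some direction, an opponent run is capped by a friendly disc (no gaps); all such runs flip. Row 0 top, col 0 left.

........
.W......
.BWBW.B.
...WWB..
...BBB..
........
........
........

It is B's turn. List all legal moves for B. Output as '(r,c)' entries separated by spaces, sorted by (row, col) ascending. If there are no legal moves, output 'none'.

(0,0): flips 3 -> legal
(0,1): flips 1 -> legal
(0,2): no bracket -> illegal
(1,0): no bracket -> illegal
(1,2): no bracket -> illegal
(1,3): flips 1 -> legal
(1,4): flips 2 -> legal
(1,5): no bracket -> illegal
(2,0): no bracket -> illegal
(2,5): flips 2 -> legal
(3,1): no bracket -> illegal
(3,2): flips 2 -> legal
(4,2): no bracket -> illegal

Answer: (0,0) (0,1) (1,3) (1,4) (2,5) (3,2)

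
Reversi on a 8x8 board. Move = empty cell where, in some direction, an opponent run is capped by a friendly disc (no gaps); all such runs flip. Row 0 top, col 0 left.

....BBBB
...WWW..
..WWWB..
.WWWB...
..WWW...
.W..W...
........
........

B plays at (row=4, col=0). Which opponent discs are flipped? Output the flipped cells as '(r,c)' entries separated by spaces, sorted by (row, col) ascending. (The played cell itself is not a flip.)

Answer: (1,3) (2,2) (3,1)

Derivation:
Dir NW: edge -> no flip
Dir N: first cell '.' (not opp) -> no flip
Dir NE: opp run (3,1) (2,2) (1,3) capped by B -> flip
Dir W: edge -> no flip
Dir E: first cell '.' (not opp) -> no flip
Dir SW: edge -> no flip
Dir S: first cell '.' (not opp) -> no flip
Dir SE: opp run (5,1), next='.' -> no flip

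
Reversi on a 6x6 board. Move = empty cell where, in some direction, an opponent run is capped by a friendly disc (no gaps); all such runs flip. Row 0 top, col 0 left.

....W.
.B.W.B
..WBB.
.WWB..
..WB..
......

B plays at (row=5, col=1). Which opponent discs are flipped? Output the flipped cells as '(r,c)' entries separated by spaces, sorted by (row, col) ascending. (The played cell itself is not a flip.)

Dir NW: first cell '.' (not opp) -> no flip
Dir N: first cell '.' (not opp) -> no flip
Dir NE: opp run (4,2) capped by B -> flip
Dir W: first cell '.' (not opp) -> no flip
Dir E: first cell '.' (not opp) -> no flip
Dir SW: edge -> no flip
Dir S: edge -> no flip
Dir SE: edge -> no flip

Answer: (4,2)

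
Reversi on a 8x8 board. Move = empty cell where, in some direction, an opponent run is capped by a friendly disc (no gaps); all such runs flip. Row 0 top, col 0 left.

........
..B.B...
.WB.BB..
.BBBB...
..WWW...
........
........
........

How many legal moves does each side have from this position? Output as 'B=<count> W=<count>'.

Answer: B=9 W=9

Derivation:
-- B to move --
(1,0): flips 1 -> legal
(1,1): flips 1 -> legal
(2,0): flips 1 -> legal
(3,0): flips 1 -> legal
(3,5): no bracket -> illegal
(4,1): no bracket -> illegal
(4,5): no bracket -> illegal
(5,1): flips 1 -> legal
(5,2): flips 2 -> legal
(5,3): flips 2 -> legal
(5,4): flips 2 -> legal
(5,5): flips 1 -> legal
B mobility = 9
-- W to move --
(0,1): no bracket -> illegal
(0,2): flips 3 -> legal
(0,3): flips 1 -> legal
(0,4): flips 3 -> legal
(0,5): no bracket -> illegal
(1,1): flips 2 -> legal
(1,3): no bracket -> illegal
(1,5): flips 2 -> legal
(1,6): flips 2 -> legal
(2,0): flips 1 -> legal
(2,3): flips 2 -> legal
(2,6): no bracket -> illegal
(3,0): no bracket -> illegal
(3,5): no bracket -> illegal
(3,6): no bracket -> illegal
(4,0): no bracket -> illegal
(4,1): flips 1 -> legal
(4,5): no bracket -> illegal
W mobility = 9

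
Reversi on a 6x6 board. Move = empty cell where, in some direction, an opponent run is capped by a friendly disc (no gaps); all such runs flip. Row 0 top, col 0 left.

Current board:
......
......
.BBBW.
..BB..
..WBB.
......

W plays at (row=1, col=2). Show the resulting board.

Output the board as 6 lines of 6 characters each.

Answer: ......
..W...
.BWBW.
..WB..
..WBB.
......

Derivation:
Place W at (1,2); scan 8 dirs for brackets.
Dir NW: first cell '.' (not opp) -> no flip
Dir N: first cell '.' (not opp) -> no flip
Dir NE: first cell '.' (not opp) -> no flip
Dir W: first cell '.' (not opp) -> no flip
Dir E: first cell '.' (not opp) -> no flip
Dir SW: opp run (2,1), next='.' -> no flip
Dir S: opp run (2,2) (3,2) capped by W -> flip
Dir SE: opp run (2,3), next='.' -> no flip
All flips: (2,2) (3,2)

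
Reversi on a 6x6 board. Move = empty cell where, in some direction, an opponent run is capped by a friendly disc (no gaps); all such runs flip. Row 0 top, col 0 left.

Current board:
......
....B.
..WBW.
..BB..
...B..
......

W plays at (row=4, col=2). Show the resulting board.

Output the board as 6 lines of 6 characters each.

Place W at (4,2); scan 8 dirs for brackets.
Dir NW: first cell '.' (not opp) -> no flip
Dir N: opp run (3,2) capped by W -> flip
Dir NE: opp run (3,3) capped by W -> flip
Dir W: first cell '.' (not opp) -> no flip
Dir E: opp run (4,3), next='.' -> no flip
Dir SW: first cell '.' (not opp) -> no flip
Dir S: first cell '.' (not opp) -> no flip
Dir SE: first cell '.' (not opp) -> no flip
All flips: (3,2) (3,3)

Answer: ......
....B.
..WBW.
..WW..
..WB..
......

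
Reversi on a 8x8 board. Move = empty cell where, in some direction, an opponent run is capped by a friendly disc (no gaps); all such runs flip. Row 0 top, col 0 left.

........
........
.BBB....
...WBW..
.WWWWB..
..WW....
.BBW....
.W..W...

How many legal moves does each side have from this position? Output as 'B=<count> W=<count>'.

Answer: B=9 W=10

Derivation:
-- B to move --
(2,4): no bracket -> illegal
(2,5): flips 1 -> legal
(2,6): flips 3 -> legal
(3,0): no bracket -> illegal
(3,1): no bracket -> illegal
(3,2): flips 3 -> legal
(3,6): flips 1 -> legal
(4,0): flips 4 -> legal
(4,6): no bracket -> illegal
(5,0): no bracket -> illegal
(5,1): no bracket -> illegal
(5,4): flips 1 -> legal
(5,5): flips 2 -> legal
(6,0): no bracket -> illegal
(6,4): flips 1 -> legal
(6,5): no bracket -> illegal
(7,0): no bracket -> illegal
(7,2): no bracket -> illegal
(7,3): flips 4 -> legal
(7,5): no bracket -> illegal
B mobility = 9
-- W to move --
(1,0): no bracket -> illegal
(1,1): flips 1 -> legal
(1,2): no bracket -> illegal
(1,3): flips 1 -> legal
(1,4): no bracket -> illegal
(2,0): no bracket -> illegal
(2,4): flips 1 -> legal
(2,5): flips 1 -> legal
(3,0): no bracket -> illegal
(3,1): no bracket -> illegal
(3,2): no bracket -> illegal
(3,6): no bracket -> illegal
(4,6): flips 1 -> legal
(5,0): no bracket -> illegal
(5,1): flips 1 -> legal
(5,4): no bracket -> illegal
(5,5): flips 1 -> legal
(5,6): no bracket -> illegal
(6,0): flips 2 -> legal
(7,0): flips 1 -> legal
(7,2): flips 1 -> legal
(7,3): no bracket -> illegal
W mobility = 10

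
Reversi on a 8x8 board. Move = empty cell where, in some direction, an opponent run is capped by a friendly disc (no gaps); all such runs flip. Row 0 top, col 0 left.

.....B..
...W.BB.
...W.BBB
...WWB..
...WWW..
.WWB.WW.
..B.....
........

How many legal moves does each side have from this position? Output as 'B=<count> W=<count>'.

Answer: B=7 W=8

Derivation:
-- B to move --
(0,2): no bracket -> illegal
(0,3): flips 4 -> legal
(0,4): no bracket -> illegal
(1,2): no bracket -> illegal
(1,4): no bracket -> illegal
(2,2): no bracket -> illegal
(2,4): no bracket -> illegal
(3,2): flips 2 -> legal
(3,6): no bracket -> illegal
(4,0): flips 1 -> legal
(4,1): no bracket -> illegal
(4,2): flips 1 -> legal
(4,6): no bracket -> illegal
(4,7): no bracket -> illegal
(5,0): flips 2 -> legal
(5,4): no bracket -> illegal
(5,7): no bracket -> illegal
(6,0): no bracket -> illegal
(6,1): flips 3 -> legal
(6,3): no bracket -> illegal
(6,4): no bracket -> illegal
(6,5): flips 2 -> legal
(6,6): no bracket -> illegal
(6,7): no bracket -> illegal
B mobility = 7
-- W to move --
(0,4): no bracket -> illegal
(0,6): no bracket -> illegal
(0,7): flips 2 -> legal
(1,4): no bracket -> illegal
(1,7): flips 2 -> legal
(2,4): no bracket -> illegal
(3,6): flips 1 -> legal
(3,7): no bracket -> illegal
(4,2): no bracket -> illegal
(4,6): no bracket -> illegal
(5,4): flips 1 -> legal
(6,1): no bracket -> illegal
(6,3): flips 1 -> legal
(6,4): no bracket -> illegal
(7,1): flips 2 -> legal
(7,2): flips 1 -> legal
(7,3): flips 1 -> legal
W mobility = 8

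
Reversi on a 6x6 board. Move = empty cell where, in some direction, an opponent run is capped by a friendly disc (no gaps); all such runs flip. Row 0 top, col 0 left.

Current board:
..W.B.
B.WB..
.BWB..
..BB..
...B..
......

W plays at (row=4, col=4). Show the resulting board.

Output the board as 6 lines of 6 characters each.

Place W at (4,4); scan 8 dirs for brackets.
Dir NW: opp run (3,3) capped by W -> flip
Dir N: first cell '.' (not opp) -> no flip
Dir NE: first cell '.' (not opp) -> no flip
Dir W: opp run (4,3), next='.' -> no flip
Dir E: first cell '.' (not opp) -> no flip
Dir SW: first cell '.' (not opp) -> no flip
Dir S: first cell '.' (not opp) -> no flip
Dir SE: first cell '.' (not opp) -> no flip
All flips: (3,3)

Answer: ..W.B.
B.WB..
.BWB..
..BW..
...BW.
......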